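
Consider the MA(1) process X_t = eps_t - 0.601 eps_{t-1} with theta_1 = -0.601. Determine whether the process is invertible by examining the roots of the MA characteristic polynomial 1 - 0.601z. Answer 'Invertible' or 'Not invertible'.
\text{Invertible}

The MA(q) characteristic polynomial is P(z) = 1 - 0.601z.
Invertibility requires all roots to lie outside the unit circle, i.e. |z| > 1 for every root.
This is linear in z: 1 + (-0.601) z = 0  =>  z = -1/(-0.601) = 1.663894,  |z| = 1.663894.
Moduli of all roots: 1.6639.
All moduli strictly greater than 1? Yes.
Verdict: Invertible.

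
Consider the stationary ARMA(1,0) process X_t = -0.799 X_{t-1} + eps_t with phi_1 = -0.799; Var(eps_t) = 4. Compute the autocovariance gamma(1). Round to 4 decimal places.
\gamma(1) = -8.8385

Multiply the model equation by X_{t-k} and take expectations. With theta_0 = psi_0 = 1 and psi_j the MA(infinity) weights, this gives
  gamma(k) - sum_i phi_i gamma(k-i) = c_k,
  c_k = sigma^2 * sum_{j=k..q} theta_j psi_{j-k}   (c_k = 0 for k > q),
using gamma(-m) = gamma(m).
Pure AR (q = 0): c_0 = sigma^2 = 4, c_k = 0 for k >= 1.
Equations for k = 0 and k = 1 (AR order 1):
  gamma(0) = phi_1 gamma(1) + c_0
  gamma(1) = phi_1 gamma(0) + c_1
Substituting the second into the first: gamma(0) (1 - phi_1^2) = c_0 + phi_1 c_1, so
  gamma(0) = c_0 / (1 - phi_1^2) = 4 / (1 - (-0.799)^2) = 4 / 0.361599 = 11.061977.
  gamma(1) = phi_1 gamma(0) = (-0.799)(11.061977) = -8.83852.
Therefore gamma(1) = -8.8385 (to 4 decimal places).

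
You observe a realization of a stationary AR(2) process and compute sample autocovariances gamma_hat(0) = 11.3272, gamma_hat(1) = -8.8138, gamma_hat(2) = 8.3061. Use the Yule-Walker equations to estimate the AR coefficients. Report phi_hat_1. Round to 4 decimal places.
\hat\phi_{1} = -0.5260

The Yule-Walker equations for an AR(p) process read, in matrix form,
  Gamma_p phi = r_p,   with   (Gamma_p)_{ij} = gamma(|i - j|),
                       (r_p)_i = gamma(i),   i,j = 1..p.
Substitute the sample gammas (Toeplitz matrix and right-hand side of size 2):
  Gamma_p = [[11.3272, -8.8138], [-8.8138, 11.3272]]
  r_p     = [-8.8138, 8.3061]
Written out:
  11.3272 phi_1 - 8.8138 phi_2 = -8.8138
  -8.8138 phi_1 + 11.3272 phi_2 = 8.3061
Solve by Cramer's rule:
  det = gamma(0)^2 - gamma(1)^2 = (11.3272)^2 - (-8.8138)^2 = 128.30545984 - 77.68307044 = 50.6223894
  phi_hat_1 = [gamma(1) gamma(0) - gamma(1) gamma(2)] / det = [(-8.8138)(11.3272) - (-8.8138)(8.3061)] / 50.6223894 = -26.62737118 / 50.6223894 = -0.526
  phi_hat_2 = [gamma(0) gamma(2) - gamma(1)^2] / det = [(11.3272)(8.3061) - (-8.8138)^2] / 50.6223894 = 16.40178548 / 50.6223894 = 0.324
So phi_hat = [-0.5260, 0.3240].
Therefore phi_hat_1 = -0.5260.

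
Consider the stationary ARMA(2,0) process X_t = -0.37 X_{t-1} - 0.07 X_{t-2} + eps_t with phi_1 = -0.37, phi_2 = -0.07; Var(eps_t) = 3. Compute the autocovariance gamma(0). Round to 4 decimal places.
\gamma(0) = 3.4242

Multiply the model equation by X_{t-k} and take expectations. With theta_0 = psi_0 = 1 and psi_j the MA(infinity) weights, this gives
  gamma(k) - sum_i phi_i gamma(k-i) = c_k,
  c_k = sigma^2 * sum_{j=k..q} theta_j psi_{j-k}   (c_k = 0 for k > q),
using gamma(-m) = gamma(m).
Pure AR (q = 0): c_0 = sigma^2 = 3, c_k = 0 for k >= 1.
Equations for k = 0, 1, 2 (AR order 2, c_2 = 0):
  (E0) gamma(0) = phi_1 gamma(1) + phi_2 gamma(2) + c_0
  (E1) gamma(1) = phi_1 gamma(0) + phi_2 gamma(1) + c_1
  (E2) gamma(2) = phi_1 gamma(1) + phi_2 gamma(0)
From (E1): gamma(1) = A gamma(0) + B with
  A = phi_1 / (1 - phi_2) = -0.37 / 1.07 = -0.345794,   B = c_1 / (1 - phi_2) = 0 / 1.07 = 0.
Insert (E2) into (E0): gamma(0) (1 - phi_2^2) = phi_1 (1 + phi_2) gamma(1) + c_0.
  phi_1 (1 + phi_2) = (-0.37)(0.93) = -0.3441,   1 - phi_2^2 = 0.9951.
Replace gamma(1) by A gamma(0) + B and collect gamma(0):
  gamma(0) [0.9951 - (-0.3441)(-0.345794)] = c_0 = 3
  gamma(0) * 0.876112 = 3
  gamma(0) = 3 / 0.876112 = 3.424219.
Therefore gamma(0) = 3.4242 (to 4 decimal places).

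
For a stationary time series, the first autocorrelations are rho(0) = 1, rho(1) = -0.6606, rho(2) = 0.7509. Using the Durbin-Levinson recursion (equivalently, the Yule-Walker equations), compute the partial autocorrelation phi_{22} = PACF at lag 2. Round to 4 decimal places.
\phi_{22} = 0.5580

The PACF at lag k is phi_{kk}, the last component of the solution
to the Yule-Walker system G_k phi = r_k where
  (G_k)_{ij} = rho(|i - j|), (r_k)_i = rho(i), i,j = 1..k.
Equivalently, Durbin-Levinson gives phi_{kk} iteratively:
  phi_{11} = rho(1)
  phi_{kk} = [rho(k) - sum_{j=1..k-1} phi_{k-1,j} rho(k-j)]
            / [1 - sum_{j=1..k-1} phi_{k-1,j} rho(j)],
  phi_{k,j} = phi_{k-1,j} - phi_{kk} phi_{k-1,k-j},  j = 1..k-1.
Step k = 1:
  phi_11 = rho(1) = -0.6606.
Step k = 2:
  phi_22 = [rho(2) - phi_11 rho(1)] / [1 - phi_11 rho(1)] = [0.7509 - (-0.6606)(-0.6606)] / [1 - (-0.6606)(-0.6606)]
         = 0.31450764 / 0.56360764 = 0.558.
Therefore phi_{22} = 0.5580.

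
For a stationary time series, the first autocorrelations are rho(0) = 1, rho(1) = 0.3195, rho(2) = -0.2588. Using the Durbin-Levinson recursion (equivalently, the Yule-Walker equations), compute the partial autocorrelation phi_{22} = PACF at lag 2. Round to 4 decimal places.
\phi_{22} = -0.4019

The PACF at lag k is phi_{kk}, the last component of the solution
to the Yule-Walker system G_k phi = r_k where
  (G_k)_{ij} = rho(|i - j|), (r_k)_i = rho(i), i,j = 1..k.
Equivalently, Durbin-Levinson gives phi_{kk} iteratively:
  phi_{11} = rho(1)
  phi_{kk} = [rho(k) - sum_{j=1..k-1} phi_{k-1,j} rho(k-j)]
            / [1 - sum_{j=1..k-1} phi_{k-1,j} rho(j)],
  phi_{k,j} = phi_{k-1,j} - phi_{kk} phi_{k-1,k-j},  j = 1..k-1.
Step k = 1:
  phi_11 = rho(1) = 0.3195.
Step k = 2:
  phi_22 = [rho(2) - phi_11 rho(1)] / [1 - phi_11 rho(1)] = [-0.2588 - (0.3195)(0.3195)] / [1 - (0.3195)(0.3195)]
         = -0.36088025 / 0.89791975 = -0.4019.
Therefore phi_{22} = -0.4019.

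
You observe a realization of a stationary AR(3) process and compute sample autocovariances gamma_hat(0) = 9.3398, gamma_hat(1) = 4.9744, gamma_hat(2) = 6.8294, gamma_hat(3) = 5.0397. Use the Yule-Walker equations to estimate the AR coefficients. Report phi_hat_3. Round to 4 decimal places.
\hat\phi_{3} = 0.1390

The Yule-Walker equations for an AR(p) process read, in matrix form,
  Gamma_p phi = r_p,   with   (Gamma_p)_{ij} = gamma(|i - j|),
                       (r_p)_i = gamma(i),   i,j = 1..p.
Substitute the sample gammas (Toeplitz matrix and right-hand side of size 3):
  Gamma_p = [[9.3398, 4.9744, 6.8294], [4.9744, 9.3398, 4.9744], [6.8294, 4.9744, 9.3398]]
  r_p     = [4.9744, 6.8294, 5.0397]
Written out (R1..R3):
  (R1) 9.3398 phi_1 + 4.9744 phi_2 + 6.8294 phi_3 = 4.9744
  (R2) 4.9744 phi_1 + 9.3398 phi_2 + 4.9744 phi_3 = 6.8294
  (R3) 6.8294 phi_1 + 4.9744 phi_2 + 9.3398 phi_3 = 5.0397
Gaussian elimination:
  R2 <- R2 - (4.9744/9.3398) R1 = R2 - (0.532602) R1:  6.690423 phi_2 + 1.337045 phi_3 = 4.180023
  R3 <- R3 - (6.8294/9.3398) R1 = R3 - (0.731215) R1:  1.337045 phi_2 + 4.346042 phi_3 = 1.402345
  R3 <- R3 - (1.337045/6.690423) R2 = R3 - (0.199845) R2:  4.07884 phi_3 = 0.56699
Back-substitution:
  phi_hat_3 = 0.56699 / 4.07884 = 0.139008
  phi_hat_2 = (4.180023 - (1.337045)(0.139008)) / 6.690423 = 0.596997
  phi_hat_1 = (4.9744 - (4.9744)(0.596997) - (6.8294)(0.139008)) / 9.3398 = 0.112996
So phi_hat = [0.1130, 0.5970, 0.1390].
Therefore phi_hat_3 = 0.1390.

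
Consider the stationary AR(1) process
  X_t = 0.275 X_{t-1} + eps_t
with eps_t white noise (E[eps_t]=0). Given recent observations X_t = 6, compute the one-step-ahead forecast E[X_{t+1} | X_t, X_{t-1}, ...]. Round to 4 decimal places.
E[X_{t+1} \mid \mathcal F_t] = 1.6500

For an AR(p) model X_t = c + sum_i phi_i X_{t-i} + eps_t, the
one-step-ahead conditional mean is
  E[X_{t+1} | X_t, ...] = c + sum_i phi_i X_{t+1-i}.
Substitute known values:
  E[X_{t+1} | ...] = (0.275) * (6)
                   = 1.6500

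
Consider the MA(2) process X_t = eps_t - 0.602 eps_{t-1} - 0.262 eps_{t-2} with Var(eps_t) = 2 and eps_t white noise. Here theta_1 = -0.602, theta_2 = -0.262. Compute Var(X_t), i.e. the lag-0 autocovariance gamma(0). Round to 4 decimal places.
\gamma(0) = 2.8621

For an MA(q) process X_t = eps_t + sum_i theta_i eps_{t-i} with
Var(eps_t) = sigma^2, the variance is
  gamma(0) = sigma^2 * (1 + sum_i theta_i^2).
  sum_i theta_i^2 = (-0.602)^2 + (-0.262)^2 = 0.362404 + 0.068644 = 0.431048.
  gamma(0) = 2 * (1 + 0.431048) = 2 * 1.431048 = 2.862096, which rounds to 2.8621.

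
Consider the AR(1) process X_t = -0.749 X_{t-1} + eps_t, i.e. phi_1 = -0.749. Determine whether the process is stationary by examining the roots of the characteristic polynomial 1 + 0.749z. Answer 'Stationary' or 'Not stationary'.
\text{Stationary}

The AR(p) characteristic polynomial is P(z) = 1 + 0.749z.
Stationarity requires all roots to lie outside the unit circle, i.e. |z| > 1 for every root.
This is linear in z: 1 + (0.749) z = 0  =>  z = -1/(0.749) = -1.335113,  |z| = 1.335113.
Moduli of all roots: 1.3351.
All moduli strictly greater than 1? Yes.
Verdict: Stationary.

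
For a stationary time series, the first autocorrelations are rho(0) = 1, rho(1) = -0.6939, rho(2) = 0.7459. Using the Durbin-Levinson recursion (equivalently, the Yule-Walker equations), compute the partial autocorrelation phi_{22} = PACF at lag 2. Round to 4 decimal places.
\phi_{22} = 0.5099

The PACF at lag k is phi_{kk}, the last component of the solution
to the Yule-Walker system G_k phi = r_k where
  (G_k)_{ij} = rho(|i - j|), (r_k)_i = rho(i), i,j = 1..k.
Equivalently, Durbin-Levinson gives phi_{kk} iteratively:
  phi_{11} = rho(1)
  phi_{kk} = [rho(k) - sum_{j=1..k-1} phi_{k-1,j} rho(k-j)]
            / [1 - sum_{j=1..k-1} phi_{k-1,j} rho(j)],
  phi_{k,j} = phi_{k-1,j} - phi_{kk} phi_{k-1,k-j},  j = 1..k-1.
Step k = 1:
  phi_11 = rho(1) = -0.6939.
Step k = 2:
  phi_22 = [rho(2) - phi_11 rho(1)] / [1 - phi_11 rho(1)] = [0.7459 - (-0.6939)(-0.6939)] / [1 - (-0.6939)(-0.6939)]
         = 0.26440279 / 0.51850279 = 0.5099.
Therefore phi_{22} = 0.5099.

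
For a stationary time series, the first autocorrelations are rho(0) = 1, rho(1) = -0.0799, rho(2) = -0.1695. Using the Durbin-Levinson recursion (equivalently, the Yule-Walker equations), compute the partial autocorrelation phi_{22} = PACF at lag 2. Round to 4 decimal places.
\phi_{22} = -0.1770

The PACF at lag k is phi_{kk}, the last component of the solution
to the Yule-Walker system G_k phi = r_k where
  (G_k)_{ij} = rho(|i - j|), (r_k)_i = rho(i), i,j = 1..k.
Equivalently, Durbin-Levinson gives phi_{kk} iteratively:
  phi_{11} = rho(1)
  phi_{kk} = [rho(k) - sum_{j=1..k-1} phi_{k-1,j} rho(k-j)]
            / [1 - sum_{j=1..k-1} phi_{k-1,j} rho(j)],
  phi_{k,j} = phi_{k-1,j} - phi_{kk} phi_{k-1,k-j},  j = 1..k-1.
Step k = 1:
  phi_11 = rho(1) = -0.0799.
Step k = 2:
  phi_22 = [rho(2) - phi_11 rho(1)] / [1 - phi_11 rho(1)] = [-0.1695 - (-0.0799)(-0.0799)] / [1 - (-0.0799)(-0.0799)]
         = -0.17588401 / 0.99361599 = -0.177.
Therefore phi_{22} = -0.1770.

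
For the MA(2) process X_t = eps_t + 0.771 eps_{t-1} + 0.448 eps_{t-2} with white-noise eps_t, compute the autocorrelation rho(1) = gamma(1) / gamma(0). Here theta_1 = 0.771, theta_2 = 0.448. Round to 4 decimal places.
\rho(1) = 0.6219

For an MA(q) process with theta_0 = 1, the autocovariance is
  gamma(k) = sigma^2 * sum_{i=0..q-k} theta_i * theta_{i+k},
and rho(k) = gamma(k) / gamma(0). Sigma^2 cancels.
  numerator   = (1)*(0.771) + (0.771)*(0.448) = 1.116408.
  denominator = (1)^2 + (0.771)^2 + (0.448)^2 = 1.795145.
  rho(1) = 1.116408 / 1.795145 = 0.6219.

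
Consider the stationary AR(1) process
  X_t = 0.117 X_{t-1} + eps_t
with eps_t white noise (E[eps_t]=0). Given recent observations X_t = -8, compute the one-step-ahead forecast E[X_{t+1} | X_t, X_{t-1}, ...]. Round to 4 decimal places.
E[X_{t+1} \mid \mathcal F_t] = -0.9360

For an AR(p) model X_t = c + sum_i phi_i X_{t-i} + eps_t, the
one-step-ahead conditional mean is
  E[X_{t+1} | X_t, ...] = c + sum_i phi_i X_{t+1-i}.
Substitute known values:
  E[X_{t+1} | ...] = (0.117) * (-8)
                   = -0.9360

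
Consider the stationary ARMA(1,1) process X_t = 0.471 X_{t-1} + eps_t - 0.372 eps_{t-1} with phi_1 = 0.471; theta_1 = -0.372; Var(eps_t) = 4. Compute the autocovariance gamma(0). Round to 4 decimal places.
\gamma(0) = 4.0504

Multiply the model equation by X_{t-k} and take expectations. With theta_0 = psi_0 = 1 and psi_j the MA(infinity) weights, this gives
  gamma(k) - sum_i phi_i gamma(k-i) = c_k,
  c_k = sigma^2 * sum_{j=k..q} theta_j psi_{j-k}   (c_k = 0 for k > q),
using gamma(-m) = gamma(m).
psi-weights needed (psi_j = theta_j + sum_i phi_i psi_{j-i}):
  psi_1 = theta_1 + phi_1 = -0.372 + (0.471) = 0.099
Right-hand sides:
  c_0 = sigma^2 (1 + theta_1 psi_1) = 4 * (1 + (-0.372)(0.099)) = 4 * 0.963172 = 3.852688
  c_1 = sigma^2 theta_1 = 4 * (-0.372) = -1.488
  c_2 = 0
Equations for k = 0 and k = 1 (AR order 1):
  gamma(0) = phi_1 gamma(1) + c_0
  gamma(1) = phi_1 gamma(0) + c_1
Substituting the second into the first: gamma(0) (1 - phi_1^2) = c_0 + phi_1 c_1, so
  gamma(0) = (c_0 + phi_1 c_1) / (1 - phi_1^2) = (3.852688 + (0.471)(-1.488)) / (1 - (0.471)^2) = 3.15184 / 0.778159 = 4.05038.
Therefore gamma(0) = 4.0504 (to 4 decimal places).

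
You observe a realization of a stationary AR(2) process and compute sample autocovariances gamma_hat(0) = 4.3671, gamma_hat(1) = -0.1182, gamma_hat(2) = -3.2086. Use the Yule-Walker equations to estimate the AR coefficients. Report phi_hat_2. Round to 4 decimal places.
\hat\phi_{2} = -0.7360

The Yule-Walker equations for an AR(p) process read, in matrix form,
  Gamma_p phi = r_p,   with   (Gamma_p)_{ij} = gamma(|i - j|),
                       (r_p)_i = gamma(i),   i,j = 1..p.
Substitute the sample gammas (Toeplitz matrix and right-hand side of size 2):
  Gamma_p = [[4.3671, -0.1182], [-0.1182, 4.3671]]
  r_p     = [-0.1182, -3.2086]
Written out:
  4.3671 phi_1 - 0.1182 phi_2 = -0.1182
  -0.1182 phi_1 + 4.3671 phi_2 = -3.2086
Solve by Cramer's rule:
  det = gamma(0)^2 - gamma(1)^2 = (4.3671)^2 - (-0.1182)^2 = 19.07156241 - 0.01397124 = 19.05759117
  phi_hat_1 = [gamma(1) gamma(0) - gamma(1) gamma(2)] / det = [(-0.1182)(4.3671) - (-0.1182)(-3.2086)] / 19.05759117 = -0.89544774 / 19.05759117 = -0.047
  phi_hat_2 = [gamma(0) gamma(2) - gamma(1)^2] / det = [(4.3671)(-3.2086) - (-0.1182)^2] / 19.05759117 = -14.0262483 / 19.05759117 = -0.736
So phi_hat = [-0.0470, -0.7360].
Therefore phi_hat_2 = -0.7360.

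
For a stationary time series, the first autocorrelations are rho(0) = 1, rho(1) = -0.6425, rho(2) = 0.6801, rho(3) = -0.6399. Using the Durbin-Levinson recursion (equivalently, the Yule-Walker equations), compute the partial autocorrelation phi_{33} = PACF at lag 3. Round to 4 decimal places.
\phi_{33} = -0.2350

The PACF at lag k is phi_{kk}, the last component of the solution
to the Yule-Walker system G_k phi = r_k where
  (G_k)_{ij} = rho(|i - j|), (r_k)_i = rho(i), i,j = 1..k.
Equivalently, Durbin-Levinson gives phi_{kk} iteratively:
  phi_{11} = rho(1)
  phi_{kk} = [rho(k) - sum_{j=1..k-1} phi_{k-1,j} rho(k-j)]
            / [1 - sum_{j=1..k-1} phi_{k-1,j} rho(j)],
  phi_{k,j} = phi_{k-1,j} - phi_{kk} phi_{k-1,k-j},  j = 1..k-1.
Step k = 1:
  phi_11 = rho(1) = -0.6425.
Step k = 2:
  phi_22 = [rho(2) - phi_11 rho(1)] / [1 - phi_11 rho(1)] = [0.6801 - (-0.6425)(-0.6425)] / [1 - (-0.6425)(-0.6425)]
         = 0.26729375 / 0.58719375 = 0.455205.
  Update: phi_21 = phi_11 - phi_22 phi_11 = -0.6425 - (0.455205)(-0.6425) = -0.350031.
Step k = 3:
  phi_33 = [rho(3) - phi_21 rho(2) - phi_22 rho(1)] / [1 - phi_21 rho(1) - phi_22 rho(2)]
    numerator   = -0.6399 - (-0.350031)(0.6801) - (0.455205)(-0.6425) = -0.10937477
    denominator = 1 - (-0.350031)(-0.6425) - (0.455205)(0.6801) = 0.4655202
  phi_33 = -0.10937477 / 0.4655202 = -0.235.
Therefore phi_{33} = -0.2350.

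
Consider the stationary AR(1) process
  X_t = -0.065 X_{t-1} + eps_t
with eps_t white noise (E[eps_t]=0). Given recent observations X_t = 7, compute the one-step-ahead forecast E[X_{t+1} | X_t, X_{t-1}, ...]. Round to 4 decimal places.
E[X_{t+1} \mid \mathcal F_t] = -0.4550

For an AR(p) model X_t = c + sum_i phi_i X_{t-i} + eps_t, the
one-step-ahead conditional mean is
  E[X_{t+1} | X_t, ...] = c + sum_i phi_i X_{t+1-i}.
Substitute known values:
  E[X_{t+1} | ...] = (-0.065) * (7)
                   = -0.4550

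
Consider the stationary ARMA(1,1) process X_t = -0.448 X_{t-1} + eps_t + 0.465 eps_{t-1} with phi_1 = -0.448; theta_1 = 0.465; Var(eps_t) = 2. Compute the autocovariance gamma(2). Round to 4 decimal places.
\gamma(2) = -0.0151

Multiply the model equation by X_{t-k} and take expectations. With theta_0 = psi_0 = 1 and psi_j the MA(infinity) weights, this gives
  gamma(k) - sum_i phi_i gamma(k-i) = c_k,
  c_k = sigma^2 * sum_{j=k..q} theta_j psi_{j-k}   (c_k = 0 for k > q),
using gamma(-m) = gamma(m).
psi-weights needed (psi_j = theta_j + sum_i phi_i psi_{j-i}):
  psi_1 = theta_1 + phi_1 = 0.465 + (-0.448) = 0.017
Right-hand sides:
  c_0 = sigma^2 (1 + theta_1 psi_1) = 2 * (1 + (0.465)(0.017)) = 2 * 1.007905 = 2.01581
  c_1 = sigma^2 theta_1 = 2 * (0.465) = 0.93
  c_2 = 0
Equations for k = 0 and k = 1 (AR order 1):
  gamma(0) = phi_1 gamma(1) + c_0
  gamma(1) = phi_1 gamma(0) + c_1
Substituting the second into the first: gamma(0) (1 - phi_1^2) = c_0 + phi_1 c_1, so
  gamma(0) = (c_0 + phi_1 c_1) / (1 - phi_1^2) = (2.01581 + (-0.448)(0.93)) / (1 - (-0.448)^2) = 1.59917 / 0.799296 = 2.000723.
  gamma(1) = phi_1 gamma(0) + c_1 = (-0.448)(2.000723) + (0.93) = 0.033676.
For k = 2 (> q): gamma(2) = phi_1 gamma(1) = (-0.448)(0.033676) = -0.015087.
Therefore gamma(2) = -0.0151 (to 4 decimal places).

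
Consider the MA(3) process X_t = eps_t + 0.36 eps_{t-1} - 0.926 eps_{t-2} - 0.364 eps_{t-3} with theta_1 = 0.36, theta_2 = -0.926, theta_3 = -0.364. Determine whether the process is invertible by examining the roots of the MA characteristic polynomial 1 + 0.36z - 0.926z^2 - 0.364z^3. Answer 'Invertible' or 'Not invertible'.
\text{Invertible}

The MA(q) characteristic polynomial is P(z) = 1 + 0.36z - 0.926z^2 - 0.364z^3.
Invertibility requires all roots to lie outside the unit circle, i.e. |z| > 1 for every root.
Degree 3: look for a simple real root z0 first, then factor out (1 - z/z0) and solve the remaining quadratic.
Testing z0 = -2.5: P(-2.5) = 1 + (0.36)(-2.5) + (-0.926)(-2.5)^2 + (-0.364)(-2.5)^3
  = 1 + (-0.9) + (-5.7875) + (5.6875) = 0.  So z_0 = -2.5 is a root, |z_0| = 2.5.
Divide out the factor (1 + 0.4 z) = (1 - z/z0) (since 1/z0 = -0.4):
  P(z) = (1 + 0.4 z)(1 + (-0.04) z + (-0.91) z^2)
  [check: z-coef -0.04 - (-0.4) = 0.36; z^2-coef -0.91 - (-0.4)(-0.04) = -0.926; z^3-coef -(-0.4)(-0.91) = -0.364.]
Remaining roots from the quadratic factor 1 + (-0.04) z + (-0.91) z^2:
  Set 1 + (-0.04) z + (-0.91) z^2 = 0, i.e. a z^2 + b z + c = 0 with a = -0.91, b = -0.04, c = 1.
  Discriminant D = b^2 - 4ac = (-0.04)^2 - 4*(-0.91)*1 = 0.0016 - (-3.64) = 3.6416.
  D >= 0, so the roots are real: z = (-b +/- sqrt(D)) / (2a) = (0.04 +/- 1.908298) / (-1.82).
    z_1 = (0.04 + 1.908298) / (-1.82) = -1.0705,   |z_1| = 1.0705.
    z_2 = (0.04 - 1.908298) / (-1.82) = 1.0265,   |z_2| = 1.0265.
Moduli of all roots: 2.5000, 1.0705, 1.0265.
All moduli strictly greater than 1? Yes.
Verdict: Invertible.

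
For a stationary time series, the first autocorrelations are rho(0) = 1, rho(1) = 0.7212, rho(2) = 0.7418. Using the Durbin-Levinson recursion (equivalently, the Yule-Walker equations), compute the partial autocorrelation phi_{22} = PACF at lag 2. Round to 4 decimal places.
\phi_{22} = 0.4619

The PACF at lag k is phi_{kk}, the last component of the solution
to the Yule-Walker system G_k phi = r_k where
  (G_k)_{ij} = rho(|i - j|), (r_k)_i = rho(i), i,j = 1..k.
Equivalently, Durbin-Levinson gives phi_{kk} iteratively:
  phi_{11} = rho(1)
  phi_{kk} = [rho(k) - sum_{j=1..k-1} phi_{k-1,j} rho(k-j)]
            / [1 - sum_{j=1..k-1} phi_{k-1,j} rho(j)],
  phi_{k,j} = phi_{k-1,j} - phi_{kk} phi_{k-1,k-j},  j = 1..k-1.
Step k = 1:
  phi_11 = rho(1) = 0.7212.
Step k = 2:
  phi_22 = [rho(2) - phi_11 rho(1)] / [1 - phi_11 rho(1)] = [0.7418 - (0.7212)(0.7212)] / [1 - (0.7212)(0.7212)]
         = 0.22167056 / 0.47987056 = 0.4619.
Therefore phi_{22} = 0.4619.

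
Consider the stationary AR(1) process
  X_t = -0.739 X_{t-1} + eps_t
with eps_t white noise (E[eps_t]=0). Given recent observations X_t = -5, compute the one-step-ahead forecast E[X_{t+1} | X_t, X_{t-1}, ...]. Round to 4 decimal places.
E[X_{t+1} \mid \mathcal F_t] = 3.6950

For an AR(p) model X_t = c + sum_i phi_i X_{t-i} + eps_t, the
one-step-ahead conditional mean is
  E[X_{t+1} | X_t, ...] = c + sum_i phi_i X_{t+1-i}.
Substitute known values:
  E[X_{t+1} | ...] = (-0.739) * (-5)
                   = 3.6950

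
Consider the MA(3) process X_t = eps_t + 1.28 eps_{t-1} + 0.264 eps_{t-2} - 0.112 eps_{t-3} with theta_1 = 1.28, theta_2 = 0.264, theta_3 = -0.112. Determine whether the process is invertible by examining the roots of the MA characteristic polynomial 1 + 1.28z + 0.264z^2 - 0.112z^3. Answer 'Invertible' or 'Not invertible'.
\text{Invertible}

The MA(q) characteristic polynomial is P(z) = 1 + 1.28z + 0.264z^2 - 0.112z^3.
Invertibility requires all roots to lie outside the unit circle, i.e. |z| > 1 for every root.
Degree 3: look for a simple real root z0 first, then factor out (1 - z/z0) and solve the remaining quadratic.
Testing z0 = 5: P(5) = 1 + (1.28)(5) + (0.264)(5)^2 + (-0.112)(5)^3
  = 1 + (6.4) + (6.6) + (-14) = 0.  So z_0 = 5 is a root, |z_0| = 5.
Divide out the factor (1 - 0.2 z) = (1 - z/z0) (since 1/z0 = 0.2):
  P(z) = (1 - 0.2 z)(1 + (1.48) z + (0.56) z^2)
  [check: z-coef 1.48 - (0.2) = 1.28; z^2-coef 0.56 - (0.2)(1.48) = 0.264; z^3-coef -(0.2)(0.56) = -0.112.]
Remaining roots from the quadratic factor 1 + (1.48) z + (0.56) z^2:
  Set 1 + (1.48) z + (0.56) z^2 = 0, i.e. a z^2 + b z + c = 0 with a = 0.56, b = 1.48, c = 1.
  Discriminant D = b^2 - 4ac = (1.48)^2 - 4*(0.56)*1 = 2.1904 - (2.24) = -0.0496.
  D < 0, so the roots are the complex-conjugate pair z = (-b +/- i sqrt(-D)) / (2a) = -1.3214 +/- 0.1988i.
  For a conjugate pair |z|^2 = z * conj(z) = (product of roots) = c/a = 1/(0.56) = 1.785714, so |z| = sqrt(1.785714) = 1.3363 for both roots.
Moduli of all roots: 5.0000, 1.3363, 1.3363.
All moduli strictly greater than 1? Yes.
Verdict: Invertible.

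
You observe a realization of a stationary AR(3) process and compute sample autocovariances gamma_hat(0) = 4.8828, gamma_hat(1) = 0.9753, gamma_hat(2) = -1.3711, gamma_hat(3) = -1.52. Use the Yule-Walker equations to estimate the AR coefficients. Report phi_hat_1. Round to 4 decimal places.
\hat\phi_{1} = 0.2000

The Yule-Walker equations for an AR(p) process read, in matrix form,
  Gamma_p phi = r_p,   with   (Gamma_p)_{ij} = gamma(|i - j|),
                       (r_p)_i = gamma(i),   i,j = 1..p.
Substitute the sample gammas (Toeplitz matrix and right-hand side of size 3):
  Gamma_p = [[4.8828, 0.9753, -1.3711], [0.9753, 4.8828, 0.9753], [-1.3711, 0.9753, 4.8828]]
  r_p     = [0.9753, -1.3711, -1.52]
Written out (R1..R3):
  (R1) 4.8828 phi_1 + 0.9753 phi_2 - 1.3711 phi_3 = 0.9753
  (R2) 0.9753 phi_1 + 4.8828 phi_2 + 0.9753 phi_3 = -1.3711
  (R3) -1.3711 phi_1 + 0.9753 phi_2 + 4.8828 phi_3 = -1.52
Gaussian elimination:
  R2 <- R2 - (0.9753/4.8828) R1 = R2 - (0.199742) R1:  4.687992 phi_2 + 1.249166 phi_3 = -1.565908
  R3 <- R3 - (-1.3711/4.8828) R1 = R3 - (-0.280802) R1:  1.249166 phi_2 + 4.497792 phi_3 = -1.246134
  R3 <- R3 - (1.249166/4.687992) R2 = R3 - (0.266461) R2:  4.164939 phi_3 = -0.828881
Back-substitution:
  phi_hat_3 = -0.828881 / 4.164939 = -0.199014
  phi_hat_2 = (-1.565908 - (1.249166)(-0.199014)) / 4.687992 = -0.280996
  phi_hat_1 = (0.9753 - (0.9753)(-0.280996) - (-1.3711)(-0.199014)) / 4.8828 = 0.199985
So phi_hat = [0.2000, -0.2810, -0.1990].
Therefore phi_hat_1 = 0.2000.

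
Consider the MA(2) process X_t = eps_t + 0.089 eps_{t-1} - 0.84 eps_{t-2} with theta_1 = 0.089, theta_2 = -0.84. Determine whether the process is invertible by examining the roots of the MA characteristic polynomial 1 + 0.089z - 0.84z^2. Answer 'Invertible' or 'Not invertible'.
\text{Invertible}

The MA(q) characteristic polynomial is P(z) = 1 + 0.089z - 0.84z^2.
Invertibility requires all roots to lie outside the unit circle, i.e. |z| > 1 for every root.
Set 1 + (0.089) z + (-0.84) z^2 = 0, i.e. a z^2 + b z + c = 0 with a = -0.84, b = 0.089, c = 1.
Discriminant D = b^2 - 4ac = (0.089)^2 - 4*(-0.84)*1 = 0.007921 - (-3.36) = 3.367921.
D >= 0, so the roots are real: z = (-b +/- sqrt(D)) / (2a) = (-0.089 +/- 1.83519) / (-1.68).
  z_1 = (-0.089 + 1.83519) / (-1.68) = -1.0394,   |z_1| = 1.0394.
  z_2 = (-0.089 - 1.83519) / (-1.68) = 1.1454,   |z_2| = 1.1454.
Moduli of all roots: 1.0394, 1.1454.
All moduli strictly greater than 1? Yes.
Verdict: Invertible.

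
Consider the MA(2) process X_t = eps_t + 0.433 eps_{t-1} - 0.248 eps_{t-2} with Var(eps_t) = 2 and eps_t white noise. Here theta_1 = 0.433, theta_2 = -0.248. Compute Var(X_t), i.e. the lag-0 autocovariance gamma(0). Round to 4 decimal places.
\gamma(0) = 2.4980

For an MA(q) process X_t = eps_t + sum_i theta_i eps_{t-i} with
Var(eps_t) = sigma^2, the variance is
  gamma(0) = sigma^2 * (1 + sum_i theta_i^2).
  sum_i theta_i^2 = (0.433)^2 + (-0.248)^2 = 0.187489 + 0.061504 = 0.248993.
  gamma(0) = 2 * (1 + 0.248993) = 2 * 1.248993 = 2.497986, which rounds to 2.4980.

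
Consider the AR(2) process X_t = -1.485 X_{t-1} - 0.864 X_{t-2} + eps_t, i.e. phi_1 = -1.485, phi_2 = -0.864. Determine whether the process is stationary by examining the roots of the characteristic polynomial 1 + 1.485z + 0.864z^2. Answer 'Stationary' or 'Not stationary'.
\text{Stationary}

The AR(p) characteristic polynomial is P(z) = 1 + 1.485z + 0.864z^2.
Stationarity requires all roots to lie outside the unit circle, i.e. |z| > 1 for every root.
Set 1 + (1.485) z + (0.864) z^2 = 0, i.e. a z^2 + b z + c = 0 with a = 0.864, b = 1.485, c = 1.
Discriminant D = b^2 - 4ac = (1.485)^2 - 4*(0.864)*1 = 2.205225 - (3.456) = -1.250775.
D < 0, so the roots are the complex-conjugate pair z = (-b +/- i sqrt(-D)) / (2a) = -0.8594 +/- 0.6472i.
For a conjugate pair |z|^2 = z * conj(z) = (product of roots) = c/a = 1/(0.864) = 1.157407, so |z| = sqrt(1.157407) = 1.0758 for both roots.
Moduli of all roots: 1.0758, 1.0758.
All moduli strictly greater than 1? Yes.
Verdict: Stationary.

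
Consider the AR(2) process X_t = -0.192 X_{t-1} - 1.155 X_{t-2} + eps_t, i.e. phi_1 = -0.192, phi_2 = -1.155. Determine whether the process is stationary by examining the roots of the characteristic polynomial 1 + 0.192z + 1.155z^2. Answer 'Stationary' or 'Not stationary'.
\text{Not stationary}

The AR(p) characteristic polynomial is P(z) = 1 + 0.192z + 1.155z^2.
Stationarity requires all roots to lie outside the unit circle, i.e. |z| > 1 for every root.
Set 1 + (0.192) z + (1.155) z^2 = 0, i.e. a z^2 + b z + c = 0 with a = 1.155, b = 0.192, c = 1.
Discriminant D = b^2 - 4ac = (0.192)^2 - 4*(1.155)*1 = 0.036864 - (4.62) = -4.583136.
D < 0, so the roots are the complex-conjugate pair z = (-b +/- i sqrt(-D)) / (2a) = -0.0831 +/- 0.9268i.
For a conjugate pair |z|^2 = z * conj(z) = (product of roots) = c/a = 1/(1.155) = 0.865801, so |z| = sqrt(0.865801) = 0.9305 for both roots.
Moduli of all roots: 0.9305, 0.9305.
All moduli strictly greater than 1? No.
Verdict: Not stationary.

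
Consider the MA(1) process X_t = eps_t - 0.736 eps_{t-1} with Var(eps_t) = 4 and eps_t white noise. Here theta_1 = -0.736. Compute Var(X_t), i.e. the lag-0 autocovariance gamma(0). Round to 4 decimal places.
\gamma(0) = 6.1668

For an MA(q) process X_t = eps_t + sum_i theta_i eps_{t-i} with
Var(eps_t) = sigma^2, the variance is
  gamma(0) = sigma^2 * (1 + sum_i theta_i^2).
  sum_i theta_i^2 = (-0.736)^2 = 0.541696.
  gamma(0) = 4 * (1 + 0.541696) = 4 * 1.541696 = 6.166784, which rounds to 6.1668.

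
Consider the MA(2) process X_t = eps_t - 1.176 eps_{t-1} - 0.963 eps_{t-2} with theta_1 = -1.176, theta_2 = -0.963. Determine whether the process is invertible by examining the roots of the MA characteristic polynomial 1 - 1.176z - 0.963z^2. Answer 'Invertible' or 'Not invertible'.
\text{Not invertible}

The MA(q) characteristic polynomial is P(z) = 1 - 1.176z - 0.963z^2.
Invertibility requires all roots to lie outside the unit circle, i.e. |z| > 1 for every root.
Set 1 + (-1.176) z + (-0.963) z^2 = 0, i.e. a z^2 + b z + c = 0 with a = -0.963, b = -1.176, c = 1.
Discriminant D = b^2 - 4ac = (-1.176)^2 - 4*(-0.963)*1 = 1.382976 - (-3.852) = 5.234976.
D >= 0, so the roots are real: z = (-b +/- sqrt(D)) / (2a) = (1.176 +/- 2.288007) / (-1.926).
  z_1 = (1.176 + 2.288007) / (-1.926) = -1.7985,   |z_1| = 1.7985.
  z_2 = (1.176 - 2.288007) / (-1.926) = 0.5774,   |z_2| = 0.5774.
Moduli of all roots: 1.7985, 0.5774.
All moduli strictly greater than 1? No.
Verdict: Not invertible.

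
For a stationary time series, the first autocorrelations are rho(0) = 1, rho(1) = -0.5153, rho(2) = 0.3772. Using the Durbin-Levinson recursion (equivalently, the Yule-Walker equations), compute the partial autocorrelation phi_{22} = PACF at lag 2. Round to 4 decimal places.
\phi_{22} = 0.1520

The PACF at lag k is phi_{kk}, the last component of the solution
to the Yule-Walker system G_k phi = r_k where
  (G_k)_{ij} = rho(|i - j|), (r_k)_i = rho(i), i,j = 1..k.
Equivalently, Durbin-Levinson gives phi_{kk} iteratively:
  phi_{11} = rho(1)
  phi_{kk} = [rho(k) - sum_{j=1..k-1} phi_{k-1,j} rho(k-j)]
            / [1 - sum_{j=1..k-1} phi_{k-1,j} rho(j)],
  phi_{k,j} = phi_{k-1,j} - phi_{kk} phi_{k-1,k-j},  j = 1..k-1.
Step k = 1:
  phi_11 = rho(1) = -0.5153.
Step k = 2:
  phi_22 = [rho(2) - phi_11 rho(1)] / [1 - phi_11 rho(1)] = [0.3772 - (-0.5153)(-0.5153)] / [1 - (-0.5153)(-0.5153)]
         = 0.11166591 / 0.73446591 = 0.152.
Therefore phi_{22} = 0.1520.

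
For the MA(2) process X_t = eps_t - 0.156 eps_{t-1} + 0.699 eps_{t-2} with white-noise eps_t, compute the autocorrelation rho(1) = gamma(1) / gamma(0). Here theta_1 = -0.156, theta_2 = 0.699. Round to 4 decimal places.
\rho(1) = -0.1752

For an MA(q) process with theta_0 = 1, the autocovariance is
  gamma(k) = sigma^2 * sum_{i=0..q-k} theta_i * theta_{i+k},
and rho(k) = gamma(k) / gamma(0). Sigma^2 cancels.
  numerator   = (1)*(-0.156) + (-0.156)*(0.699) = -0.265044.
  denominator = (1)^2 + (-0.156)^2 + (0.699)^2 = 1.512937.
  rho(1) = -0.265044 / 1.512937 = -0.1752.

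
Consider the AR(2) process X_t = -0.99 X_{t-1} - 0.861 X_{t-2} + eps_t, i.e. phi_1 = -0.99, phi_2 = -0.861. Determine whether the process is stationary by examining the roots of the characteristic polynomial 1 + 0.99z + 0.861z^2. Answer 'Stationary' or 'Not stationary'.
\text{Stationary}

The AR(p) characteristic polynomial is P(z) = 1 + 0.99z + 0.861z^2.
Stationarity requires all roots to lie outside the unit circle, i.e. |z| > 1 for every root.
Set 1 + (0.99) z + (0.861) z^2 = 0, i.e. a z^2 + b z + c = 0 with a = 0.861, b = 0.99, c = 1.
Discriminant D = b^2 - 4ac = (0.99)^2 - 4*(0.861)*1 = 0.9801 - (3.444) = -2.4639.
D < 0, so the roots are the complex-conjugate pair z = (-b +/- i sqrt(-D)) / (2a) = -0.5749 +/- 0.9115i.
For a conjugate pair |z|^2 = z * conj(z) = (product of roots) = c/a = 1/(0.861) = 1.16144, so |z| = sqrt(1.16144) = 1.0777 for both roots.
Moduli of all roots: 1.0777, 1.0777.
All moduli strictly greater than 1? Yes.
Verdict: Stationary.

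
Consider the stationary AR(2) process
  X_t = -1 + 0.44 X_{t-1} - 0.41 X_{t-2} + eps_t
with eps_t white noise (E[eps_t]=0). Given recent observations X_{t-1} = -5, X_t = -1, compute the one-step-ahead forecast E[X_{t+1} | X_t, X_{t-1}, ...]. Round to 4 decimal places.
E[X_{t+1} \mid \mathcal F_t] = 0.6100

For an AR(p) model X_t = c + sum_i phi_i X_{t-i} + eps_t, the
one-step-ahead conditional mean is
  E[X_{t+1} | X_t, ...] = c + sum_i phi_i X_{t+1-i}.
Substitute known values:
  E[X_{t+1} | ...] = -1 + (0.44) * (-1) + (-0.41) * (-5)
                   = 0.6100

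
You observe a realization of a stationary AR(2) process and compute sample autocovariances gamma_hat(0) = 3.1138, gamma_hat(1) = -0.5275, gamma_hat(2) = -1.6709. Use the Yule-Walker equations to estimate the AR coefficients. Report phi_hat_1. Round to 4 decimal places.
\hat\phi_{1} = -0.2680

The Yule-Walker equations for an AR(p) process read, in matrix form,
  Gamma_p phi = r_p,   with   (Gamma_p)_{ij} = gamma(|i - j|),
                       (r_p)_i = gamma(i),   i,j = 1..p.
Substitute the sample gammas (Toeplitz matrix and right-hand side of size 2):
  Gamma_p = [[3.1138, -0.5275], [-0.5275, 3.1138]]
  r_p     = [-0.5275, -1.6709]
Written out:
  3.1138 phi_1 - 0.5275 phi_2 = -0.5275
  -0.5275 phi_1 + 3.1138 phi_2 = -1.6709
Solve by Cramer's rule:
  det = gamma(0)^2 - gamma(1)^2 = (3.1138)^2 - (-0.5275)^2 = 9.69575044 - 0.27825625 = 9.41749419
  phi_hat_1 = [gamma(1) gamma(0) - gamma(1) gamma(2)] / det = [(-0.5275)(3.1138) - (-0.5275)(-1.6709)] / 9.41749419 = -2.52392925 / 9.41749419 = -0.268
  phi_hat_2 = [gamma(0) gamma(2) - gamma(1)^2] / det = [(3.1138)(-1.6709) - (-0.5275)^2] / 9.41749419 = -5.48110467 / 9.41749419 = -0.582
So phi_hat = [-0.2680, -0.5820].
Therefore phi_hat_1 = -0.2680.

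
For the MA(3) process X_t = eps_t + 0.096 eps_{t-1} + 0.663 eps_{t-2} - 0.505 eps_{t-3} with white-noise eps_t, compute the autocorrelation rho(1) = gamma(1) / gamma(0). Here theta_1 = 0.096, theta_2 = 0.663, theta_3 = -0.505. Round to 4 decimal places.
\rho(1) = -0.1028

For an MA(q) process with theta_0 = 1, the autocovariance is
  gamma(k) = sigma^2 * sum_{i=0..q-k} theta_i * theta_{i+k},
and rho(k) = gamma(k) / gamma(0). Sigma^2 cancels.
  numerator   = (1)*(0.096) + (0.096)*(0.663) + (0.663)*(-0.505) = -0.175167.
  denominator = (1)^2 + (0.096)^2 + (0.663)^2 + (-0.505)^2 = 1.70381.
  rho(1) = -0.175167 / 1.70381 = -0.1028.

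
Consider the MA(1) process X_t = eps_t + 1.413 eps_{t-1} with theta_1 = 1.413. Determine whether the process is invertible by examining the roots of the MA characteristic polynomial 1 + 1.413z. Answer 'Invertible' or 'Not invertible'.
\text{Not invertible}

The MA(q) characteristic polynomial is P(z) = 1 + 1.413z.
Invertibility requires all roots to lie outside the unit circle, i.e. |z| > 1 for every root.
This is linear in z: 1 + (1.413) z = 0  =>  z = -1/(1.413) = -0.707714,  |z| = 0.707714.
Moduli of all roots: 0.7077.
All moduli strictly greater than 1? No.
Verdict: Not invertible.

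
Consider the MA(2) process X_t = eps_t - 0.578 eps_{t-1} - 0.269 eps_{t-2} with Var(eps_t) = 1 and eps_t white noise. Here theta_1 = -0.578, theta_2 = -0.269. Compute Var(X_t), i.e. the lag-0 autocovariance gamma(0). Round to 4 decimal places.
\gamma(0) = 1.4064

For an MA(q) process X_t = eps_t + sum_i theta_i eps_{t-i} with
Var(eps_t) = sigma^2, the variance is
  gamma(0) = sigma^2 * (1 + sum_i theta_i^2).
  sum_i theta_i^2 = (-0.578)^2 + (-0.269)^2 = 0.334084 + 0.072361 = 0.406445.
  gamma(0) = 1 * (1 + 0.406445) = 1 * 1.406445 = 1.406445, which rounds to 1.4064.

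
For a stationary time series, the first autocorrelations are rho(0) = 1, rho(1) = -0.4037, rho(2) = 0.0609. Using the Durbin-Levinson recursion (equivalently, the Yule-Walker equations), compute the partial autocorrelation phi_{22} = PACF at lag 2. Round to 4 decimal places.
\phi_{22} = -0.1219

The PACF at lag k is phi_{kk}, the last component of the solution
to the Yule-Walker system G_k phi = r_k where
  (G_k)_{ij} = rho(|i - j|), (r_k)_i = rho(i), i,j = 1..k.
Equivalently, Durbin-Levinson gives phi_{kk} iteratively:
  phi_{11} = rho(1)
  phi_{kk} = [rho(k) - sum_{j=1..k-1} phi_{k-1,j} rho(k-j)]
            / [1 - sum_{j=1..k-1} phi_{k-1,j} rho(j)],
  phi_{k,j} = phi_{k-1,j} - phi_{kk} phi_{k-1,k-j},  j = 1..k-1.
Step k = 1:
  phi_11 = rho(1) = -0.4037.
Step k = 2:
  phi_22 = [rho(2) - phi_11 rho(1)] / [1 - phi_11 rho(1)] = [0.0609 - (-0.4037)(-0.4037)] / [1 - (-0.4037)(-0.4037)]
         = -0.10207369 / 0.83702631 = -0.1219.
Therefore phi_{22} = -0.1219.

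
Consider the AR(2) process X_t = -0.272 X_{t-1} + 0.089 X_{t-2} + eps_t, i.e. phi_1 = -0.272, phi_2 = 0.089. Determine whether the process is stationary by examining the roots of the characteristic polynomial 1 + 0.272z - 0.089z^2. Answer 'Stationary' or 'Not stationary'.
\text{Stationary}

The AR(p) characteristic polynomial is P(z) = 1 + 0.272z - 0.089z^2.
Stationarity requires all roots to lie outside the unit circle, i.e. |z| > 1 for every root.
Set 1 + (0.272) z + (-0.089) z^2 = 0, i.e. a z^2 + b z + c = 0 with a = -0.089, b = 0.272, c = 1.
Discriminant D = b^2 - 4ac = (0.272)^2 - 4*(-0.089)*1 = 0.073984 - (-0.356) = 0.429984.
D >= 0, so the roots are real: z = (-b +/- sqrt(D)) / (2a) = (-0.272 +/- 0.655732) / (-0.178).
  z_1 = (-0.272 + 0.655732) / (-0.178) = -2.1558,   |z_1| = 2.1558.
  z_2 = (-0.272 - 0.655732) / (-0.178) = 5.212,   |z_2| = 5.212.
Moduli of all roots: 2.1558, 5.2120.
All moduli strictly greater than 1? Yes.
Verdict: Stationary.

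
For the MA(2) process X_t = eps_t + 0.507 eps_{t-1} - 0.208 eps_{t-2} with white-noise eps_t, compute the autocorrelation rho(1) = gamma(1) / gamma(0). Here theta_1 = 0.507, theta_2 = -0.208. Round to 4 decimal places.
\rho(1) = 0.3088

For an MA(q) process with theta_0 = 1, the autocovariance is
  gamma(k) = sigma^2 * sum_{i=0..q-k} theta_i * theta_{i+k},
and rho(k) = gamma(k) / gamma(0). Sigma^2 cancels.
  numerator   = (1)*(0.507) + (0.507)*(-0.208) = 0.401544.
  denominator = (1)^2 + (0.507)^2 + (-0.208)^2 = 1.300313.
  rho(1) = 0.401544 / 1.300313 = 0.3088.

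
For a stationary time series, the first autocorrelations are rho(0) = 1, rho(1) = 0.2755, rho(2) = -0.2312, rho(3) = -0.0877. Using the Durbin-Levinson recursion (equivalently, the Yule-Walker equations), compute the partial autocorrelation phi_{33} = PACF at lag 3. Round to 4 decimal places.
\phi_{33} = 0.1079

The PACF at lag k is phi_{kk}, the last component of the solution
to the Yule-Walker system G_k phi = r_k where
  (G_k)_{ij} = rho(|i - j|), (r_k)_i = rho(i), i,j = 1..k.
Equivalently, Durbin-Levinson gives phi_{kk} iteratively:
  phi_{11} = rho(1)
  phi_{kk} = [rho(k) - sum_{j=1..k-1} phi_{k-1,j} rho(k-j)]
            / [1 - sum_{j=1..k-1} phi_{k-1,j} rho(j)],
  phi_{k,j} = phi_{k-1,j} - phi_{kk} phi_{k-1,k-j},  j = 1..k-1.
Step k = 1:
  phi_11 = rho(1) = 0.2755.
Step k = 2:
  phi_22 = [rho(2) - phi_11 rho(1)] / [1 - phi_11 rho(1)] = [-0.2312 - (0.2755)(0.2755)] / [1 - (0.2755)(0.2755)]
         = -0.30710025 / 0.92409975 = -0.332324.
  Update: phi_21 = phi_11 - phi_22 phi_11 = 0.2755 - (-0.332324)(0.2755) = 0.367055.
Step k = 3:
  phi_33 = [rho(3) - phi_21 rho(2) - phi_22 rho(1)] / [1 - phi_21 rho(1) - phi_22 rho(2)]
    numerator   = -0.0877 - (0.367055)(-0.2312) - (-0.332324)(0.2755) = 0.08871834
    denominator = 1 - (0.367055)(0.2755) - (-0.332324)(-0.2312) = 0.82204306
  phi_33 = 0.08871834 / 0.82204306 = 0.1079.
Therefore phi_{33} = 0.1079.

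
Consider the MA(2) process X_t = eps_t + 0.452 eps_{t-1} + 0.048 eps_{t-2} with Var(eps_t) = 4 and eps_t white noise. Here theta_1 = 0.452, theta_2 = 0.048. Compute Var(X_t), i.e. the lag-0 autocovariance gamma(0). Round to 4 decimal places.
\gamma(0) = 4.8264

For an MA(q) process X_t = eps_t + sum_i theta_i eps_{t-i} with
Var(eps_t) = sigma^2, the variance is
  gamma(0) = sigma^2 * (1 + sum_i theta_i^2).
  sum_i theta_i^2 = (0.452)^2 + (0.048)^2 = 0.204304 + 0.002304 = 0.206608.
  gamma(0) = 4 * (1 + 0.206608) = 4 * 1.206608 = 4.826432, which rounds to 4.8264.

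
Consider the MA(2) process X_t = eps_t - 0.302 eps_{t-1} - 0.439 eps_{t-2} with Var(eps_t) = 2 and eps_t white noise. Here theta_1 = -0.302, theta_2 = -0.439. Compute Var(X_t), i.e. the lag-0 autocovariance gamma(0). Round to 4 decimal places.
\gamma(0) = 2.5679

For an MA(q) process X_t = eps_t + sum_i theta_i eps_{t-i} with
Var(eps_t) = sigma^2, the variance is
  gamma(0) = sigma^2 * (1 + sum_i theta_i^2).
  sum_i theta_i^2 = (-0.302)^2 + (-0.439)^2 = 0.091204 + 0.192721 = 0.283925.
  gamma(0) = 2 * (1 + 0.283925) = 2 * 1.283925 = 2.56785, which rounds to 2.5679.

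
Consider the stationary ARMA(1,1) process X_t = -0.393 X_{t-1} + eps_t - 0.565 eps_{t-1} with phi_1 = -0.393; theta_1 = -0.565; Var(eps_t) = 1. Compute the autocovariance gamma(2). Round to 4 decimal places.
\gamma(2) = 0.5441

Multiply the model equation by X_{t-k} and take expectations. With theta_0 = psi_0 = 1 and psi_j the MA(infinity) weights, this gives
  gamma(k) - sum_i phi_i gamma(k-i) = c_k,
  c_k = sigma^2 * sum_{j=k..q} theta_j psi_{j-k}   (c_k = 0 for k > q),
using gamma(-m) = gamma(m).
psi-weights needed (psi_j = theta_j + sum_i phi_i psi_{j-i}):
  psi_1 = theta_1 + phi_1 = -0.565 + (-0.393) = -0.958
Right-hand sides:
  c_0 = sigma^2 (1 + theta_1 psi_1) = 1 * (1 + (-0.565)(-0.958)) = 1 * 1.54127 = 1.54127
  c_1 = sigma^2 theta_1 = 1 * (-0.565) = -0.565
  c_2 = 0
Equations for k = 0 and k = 1 (AR order 1):
  gamma(0) = phi_1 gamma(1) + c_0
  gamma(1) = phi_1 gamma(0) + c_1
Substituting the second into the first: gamma(0) (1 - phi_1^2) = c_0 + phi_1 c_1, so
  gamma(0) = (c_0 + phi_1 c_1) / (1 - phi_1^2) = (1.54127 + (-0.393)(-0.565)) / (1 - (-0.393)^2) = 1.763315 / 0.845551 = 2.085403.
  gamma(1) = phi_1 gamma(0) + c_1 = (-0.393)(2.085403) + (-0.565) = -1.384564.
For k = 2 (> q): gamma(2) = phi_1 gamma(1) = (-0.393)(-1.384564) = 0.544133.
Therefore gamma(2) = 0.5441 (to 4 decimal places).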